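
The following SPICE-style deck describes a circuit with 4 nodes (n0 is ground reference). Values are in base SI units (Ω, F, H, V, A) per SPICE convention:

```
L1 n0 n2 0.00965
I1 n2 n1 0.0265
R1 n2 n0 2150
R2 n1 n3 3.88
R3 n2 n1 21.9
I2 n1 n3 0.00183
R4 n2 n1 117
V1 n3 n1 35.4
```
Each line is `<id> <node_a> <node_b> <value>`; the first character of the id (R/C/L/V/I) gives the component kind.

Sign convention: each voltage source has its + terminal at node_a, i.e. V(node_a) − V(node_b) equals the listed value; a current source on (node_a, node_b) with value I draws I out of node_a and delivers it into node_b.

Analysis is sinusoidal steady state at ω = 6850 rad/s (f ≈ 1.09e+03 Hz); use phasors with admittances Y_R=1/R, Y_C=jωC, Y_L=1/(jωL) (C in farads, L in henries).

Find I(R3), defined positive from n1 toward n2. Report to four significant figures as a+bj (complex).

Element admittances at ω=6850 rad/s:
  Y(L1) = 0.000-0.01513j S between n0,n2
  I1: injects 0.0265 A into n1 (from n2)
  Y(R1) = 0.0004651+0.000j S between n2,n0
  Y(R2) = 0.2577+0.000j S between n1,n3
  Y(R3) = 0.04566+0.000j S between n2,n1
  I2: injects 0.00183 A into n3 (from n1)
  Y(R4) = 0.008547+0.000j S between n2,n1
  V1: constraint V(n3)−V(n1) = 35.4
Assemble and solve the 4×4 MNA system:
  V(n1)=0.4888+0.000j  V(n2)=0.000+0.000j  V(n3)=35.89+0.000j
  i(V1)=-9.122+0.000j

0.02232+0.000j A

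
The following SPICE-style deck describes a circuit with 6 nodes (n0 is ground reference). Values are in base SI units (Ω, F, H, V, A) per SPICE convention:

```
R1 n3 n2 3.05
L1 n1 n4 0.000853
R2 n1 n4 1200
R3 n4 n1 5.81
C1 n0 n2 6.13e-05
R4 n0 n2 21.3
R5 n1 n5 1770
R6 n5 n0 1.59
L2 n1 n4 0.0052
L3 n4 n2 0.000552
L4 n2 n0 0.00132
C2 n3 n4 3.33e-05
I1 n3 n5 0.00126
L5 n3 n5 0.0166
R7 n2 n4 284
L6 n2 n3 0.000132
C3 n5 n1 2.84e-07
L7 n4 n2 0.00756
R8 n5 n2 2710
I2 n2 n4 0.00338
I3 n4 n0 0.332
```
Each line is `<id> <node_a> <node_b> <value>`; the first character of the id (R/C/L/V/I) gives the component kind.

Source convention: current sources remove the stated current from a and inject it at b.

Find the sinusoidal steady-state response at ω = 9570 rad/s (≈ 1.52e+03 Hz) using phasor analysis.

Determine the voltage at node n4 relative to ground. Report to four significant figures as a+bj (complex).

Element admittances at ω=9570 rad/s:
  Y(R1) = 0.3279+0.000j S between n3,n2
  Y(L1) = 0.000-0.1225j S between n1,n4
  Y(R2) = 0.0008333+0.000j S between n1,n4
  Y(R3) = 0.1721+0.000j S between n4,n1
  Y(C1) = 0.000+0.5866j S between n0,n2
  Y(R4) = 0.04695+0.000j S between n0,n2
  Y(R5) = 0.0005650+0.000j S between n1,n5
  Y(R6) = 0.6289+0.000j S between n5,n0
  Y(L2) = 0.000-0.02009j S between n1,n4
  Y(L3) = 0.000-0.1893j S between n4,n2
  Y(L4) = 0.000-0.07916j S between n2,n0
  Y(C2) = 0.000+0.3187j S between n3,n4
  I1: injects 0.00126 A into n5 (from n3)
  Y(L5) = 0.000-0.006295j S between n3,n5
  Y(R7) = 0.003521+0.000j S between n2,n4
  Y(L6) = 0.000-0.7916j S between n2,n3
  Y(C3) = 0.000+0.002718j S between n5,n1
  Y(L7) = 0.000-0.01382j S between n4,n2
  Y(R8) = 0.0003690+0.000j S between n5,n2
  I2: injects 0.00338 A into n4 (from n2)
  I3: injects 0.332 A into n0 (from n4)
Assemble and solve the 5×5 MNA system:
  V(n1)=-0.4705+1.725j  V(n2)=-0.06170+0.6414j  V(n3)=-0.2049+0.01786j  V(n4)=-0.4867+1.710j  V(n5)=-0.005733+0.001908j

-0.4867+1.710j V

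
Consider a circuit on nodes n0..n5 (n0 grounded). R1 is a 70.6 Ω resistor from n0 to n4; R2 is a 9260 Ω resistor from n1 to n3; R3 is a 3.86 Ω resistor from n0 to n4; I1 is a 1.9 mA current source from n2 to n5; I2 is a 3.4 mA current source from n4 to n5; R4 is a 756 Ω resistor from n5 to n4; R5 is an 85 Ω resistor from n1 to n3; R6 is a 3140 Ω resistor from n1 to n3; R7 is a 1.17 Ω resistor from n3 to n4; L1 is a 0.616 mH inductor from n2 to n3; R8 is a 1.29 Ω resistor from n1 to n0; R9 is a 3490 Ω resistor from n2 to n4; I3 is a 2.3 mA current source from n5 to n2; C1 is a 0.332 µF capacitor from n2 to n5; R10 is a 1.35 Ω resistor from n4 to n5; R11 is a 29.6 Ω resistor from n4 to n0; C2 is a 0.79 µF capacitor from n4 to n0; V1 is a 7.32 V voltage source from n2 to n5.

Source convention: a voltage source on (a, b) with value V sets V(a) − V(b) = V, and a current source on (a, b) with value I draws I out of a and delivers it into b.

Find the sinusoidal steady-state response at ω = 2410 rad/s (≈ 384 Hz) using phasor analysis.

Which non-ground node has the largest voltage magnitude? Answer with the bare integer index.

2

MNA unknowns: 5 node voltages V₁..V_5 plus 1 source current (V1)
R1: Y=0.01416+0.000j on G[0,4]
R2: Y=0.0001080+0.000j on G[1,3]
R3: Y=0.2591+0.000j on G[0,4]
I1: z[2]−=0.0019, z[5]+=0.0019
I2: z[4]−=0.0034, z[5]+=0.0034
R4: Y=0.001323+0.000j on G[5,4]
R5: Y=0.01176+0.000j on G[1,3]
R6: Y=0.0003185+0.000j on G[1,3]
R7: Y=0.8547+0.000j on G[3,4]
L1: Y=0.000-0.6736j on G[2,3]
R8: Y=0.7752+0.000j on G[1,0]
R9: Y=0.0002865+0.000j on G[2,4]
I3: z[5]−=0.0023, z[2]+=0.0023
C1: Y=0.000+0.0008001j on G[2,5]
R10: Y=0.7407+0.000j on G[4,5]
R11: Y=0.03378+0.000j on G[4,0]
C2: Y=0.000+0.001904j on G[4,0]
V1: row V2−V5=7.32, i_V1 at 2,5
solve → V1=0.03724-0.02209j, V2=4.312+1.787j, V3=2.405-1.427j, V4=-0.09368+0.05635j, V5=-3.008+1.787j
aux → i_V1=-2.165+1.278j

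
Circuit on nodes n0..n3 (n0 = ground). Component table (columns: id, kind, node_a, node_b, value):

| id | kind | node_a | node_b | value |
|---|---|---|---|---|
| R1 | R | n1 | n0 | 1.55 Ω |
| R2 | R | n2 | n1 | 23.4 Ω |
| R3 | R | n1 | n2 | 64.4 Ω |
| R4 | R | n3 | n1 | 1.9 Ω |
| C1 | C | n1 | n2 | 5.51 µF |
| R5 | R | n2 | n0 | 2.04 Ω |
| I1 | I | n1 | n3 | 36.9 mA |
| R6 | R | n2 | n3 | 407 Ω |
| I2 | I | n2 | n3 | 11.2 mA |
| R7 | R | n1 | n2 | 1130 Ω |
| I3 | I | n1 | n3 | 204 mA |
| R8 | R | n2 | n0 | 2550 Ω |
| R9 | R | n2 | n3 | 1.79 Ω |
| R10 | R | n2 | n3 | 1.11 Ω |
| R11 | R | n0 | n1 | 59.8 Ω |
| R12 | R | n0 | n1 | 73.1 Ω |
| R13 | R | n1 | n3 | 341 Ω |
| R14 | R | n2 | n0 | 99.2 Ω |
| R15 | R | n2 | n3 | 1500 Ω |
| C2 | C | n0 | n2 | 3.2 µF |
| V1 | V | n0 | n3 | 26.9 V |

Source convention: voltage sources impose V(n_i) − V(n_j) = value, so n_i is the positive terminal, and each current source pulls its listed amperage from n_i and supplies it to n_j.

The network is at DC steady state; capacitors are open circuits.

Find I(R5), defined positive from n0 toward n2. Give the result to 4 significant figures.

Element admittances at DC:
  Y(R1) = 0.6452 S between n1,n0
  Y(R2) = 0.04274 S between n2,n1
  Y(R3) = 0.01553 S between n1,n2
  Y(R4) = 0.5263 S between n3,n1
  Y(C1) = 0.000 S between n1,n2
  Y(R5) = 0.4902 S between n2,n0
  I1: injects 0.0369 A into n3 (from n1)
  Y(R6) = 0.002457 S between n2,n3
  I2: injects 0.0112 A into n3 (from n2)
  Y(R7) = 0.0008850 S between n1,n2
  I3: injects 0.204 A into n3 (from n1)
  Y(R8) = 0.0003922 S between n2,n0
  Y(R9) = 0.5587 S between n2,n3
  Y(R10) = 0.9009 S between n2,n3
  Y(R11) = 0.01672 S between n0,n1
  Y(R12) = 0.01368 S between n0,n1
  Y(R13) = 0.002933 S between n1,n3
  Y(R14) = 0.01008 S between n2,n0
  Y(R15) = 0.0006667 S between n2,n3
  Y(C2) = 0.000 S between n0,n2
  V1: constraint V(n0)−V(n3) = 26.9
Assemble and solve the 4×4 MNA system:
  V(n1)=-12.38  V(n2)=-19.82  V(n3)=-26.90
  i(V1)=-18.29

9.717 A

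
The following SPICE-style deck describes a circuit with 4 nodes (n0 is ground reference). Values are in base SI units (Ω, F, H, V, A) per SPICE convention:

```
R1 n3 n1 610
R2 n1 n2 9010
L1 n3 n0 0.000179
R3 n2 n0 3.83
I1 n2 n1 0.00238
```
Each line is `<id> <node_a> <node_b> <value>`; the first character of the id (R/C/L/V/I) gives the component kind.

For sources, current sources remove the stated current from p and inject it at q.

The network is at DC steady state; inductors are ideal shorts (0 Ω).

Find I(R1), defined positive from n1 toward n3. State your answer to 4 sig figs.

Apply KCL at each of the 3 non-ground nodes and solve the resulting linear system.
Node n1: branches {R1, R2, I1} → V_1 = 1.359
Node n2: branches {R2, R3, I1} → V_2 = -0.008534
Node n3: branches {R1, L1} → V_3 = 0.000
Source currents: i(L1)=0.002228

0.002228 A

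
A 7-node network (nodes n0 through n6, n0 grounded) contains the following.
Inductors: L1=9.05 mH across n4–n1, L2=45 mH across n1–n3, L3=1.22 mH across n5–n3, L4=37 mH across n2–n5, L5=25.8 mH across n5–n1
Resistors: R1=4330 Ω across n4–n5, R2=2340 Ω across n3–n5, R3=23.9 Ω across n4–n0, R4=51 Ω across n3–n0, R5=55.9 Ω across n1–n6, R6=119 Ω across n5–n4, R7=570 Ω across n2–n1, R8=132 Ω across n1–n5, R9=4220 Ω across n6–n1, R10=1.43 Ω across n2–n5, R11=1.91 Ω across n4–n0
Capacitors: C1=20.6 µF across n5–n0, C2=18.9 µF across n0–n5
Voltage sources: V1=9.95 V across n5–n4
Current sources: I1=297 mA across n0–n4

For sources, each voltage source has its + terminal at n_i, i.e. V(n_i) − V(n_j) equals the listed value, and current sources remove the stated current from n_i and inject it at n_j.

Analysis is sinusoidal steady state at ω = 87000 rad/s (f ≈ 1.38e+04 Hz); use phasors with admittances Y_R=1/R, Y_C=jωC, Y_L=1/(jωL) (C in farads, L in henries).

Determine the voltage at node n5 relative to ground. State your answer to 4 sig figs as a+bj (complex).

0.2791-1.681j V

MNA unknowns: 6 node voltages V₁..V_6 plus 1 source current (V1)
L1: Y=0.000-0.001270j on G[4,1]
R1: Y=0.0002309+0.000j on G[4,5]
R2: Y=0.0004274+0.000j on G[3,5]
R3: Y=0.04184+0.000j on G[4,0]
R4: Y=0.01961+0.000j on G[3,0]
R5: Y=0.01789+0.000j on G[1,6]
L2: Y=0.000-0.0002554j on G[1,3]
R6: Y=0.008403+0.000j on G[5,4]
L3: Y=0.000-0.009422j on G[5,3]
R7: Y=0.001754+0.000j on G[2,1]
L4: Y=0.000-0.0003107j on G[2,5]
R8: Y=0.007576+0.000j on G[1,5]
C1: Y=0.000+1.792j on G[5,0]
C2: Y=0.000+1.644j on G[0,5]
R9: Y=0.0002370+0.000j on G[6,1]
L5: Y=0.000-0.0004455j on G[5,1]
R10: Y=0.6993+0.000j on G[2,5]
R11: Y=0.5236+0.000j on G[4,0]
V1: row V5−V4=9.95, i_V1 at 5,4
I1: z[0]−=0.297, z[4]+=0.297
solve → V1=0.03260-0.3545j, V2=0.2785-1.678j, V3=-0.5741-0.4448j, V4=-9.671-1.681j, V5=0.2791-1.681j, V6=0.03260-0.3545j
aux → i_V1=-5.853-0.9380j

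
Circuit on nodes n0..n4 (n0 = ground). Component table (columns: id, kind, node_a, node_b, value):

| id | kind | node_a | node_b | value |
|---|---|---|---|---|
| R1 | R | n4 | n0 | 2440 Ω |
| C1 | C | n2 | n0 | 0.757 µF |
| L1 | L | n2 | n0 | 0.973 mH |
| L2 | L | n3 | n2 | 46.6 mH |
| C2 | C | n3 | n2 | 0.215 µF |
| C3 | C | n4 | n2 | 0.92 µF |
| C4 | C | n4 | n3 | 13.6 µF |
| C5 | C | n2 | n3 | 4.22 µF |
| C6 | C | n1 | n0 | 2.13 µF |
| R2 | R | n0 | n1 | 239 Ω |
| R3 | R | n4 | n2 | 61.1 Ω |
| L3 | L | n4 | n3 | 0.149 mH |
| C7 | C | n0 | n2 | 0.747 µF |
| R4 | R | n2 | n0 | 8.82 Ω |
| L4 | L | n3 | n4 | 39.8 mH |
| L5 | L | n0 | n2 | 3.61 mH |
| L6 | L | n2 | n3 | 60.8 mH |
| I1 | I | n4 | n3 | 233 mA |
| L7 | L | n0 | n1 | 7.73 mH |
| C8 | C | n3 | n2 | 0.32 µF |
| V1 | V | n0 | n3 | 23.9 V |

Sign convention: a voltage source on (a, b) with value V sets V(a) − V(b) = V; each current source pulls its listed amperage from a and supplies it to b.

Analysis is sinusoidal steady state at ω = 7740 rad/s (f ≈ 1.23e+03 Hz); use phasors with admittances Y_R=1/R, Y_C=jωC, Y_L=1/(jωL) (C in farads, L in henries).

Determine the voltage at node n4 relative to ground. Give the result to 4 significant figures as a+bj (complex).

-24.02+0.3161j V

Element admittances at ω=7740 rad/s:
  Y(R1) = 0.0004098+0.000j S between n4,n0
  Y(C1) = 0.000+0.005859j S between n2,n0
  Y(L1) = 0.000-0.1328j S between n2,n0
  Y(L2) = 0.000-0.002773j S between n3,n2
  Y(C2) = 0.000+0.001664j S between n3,n2
  Y(C3) = 0.000+0.007121j S between n4,n2
  Y(C4) = 0.000+0.1053j S between n4,n3
  Y(C5) = 0.000+0.03266j S between n2,n3
  Y(C6) = 0.000+0.01649j S between n1,n0
  Y(R2) = 0.004184+0.000j S between n0,n1
  Y(R3) = 0.01637+0.000j S between n4,n2
  Y(L3) = 0.000-0.8671j S between n4,n3
  Y(C7) = 0.000+0.005782j S between n0,n2
  Y(R4) = 0.1134+0.000j S between n2,n0
  Y(L4) = 0.000-0.003246j S between n3,n4
  Y(L5) = 0.000-0.03579j S between n0,n2
  Y(L6) = 0.000-0.002125j S between n2,n3
  I1: injects 0.233 A into n3 (from n4)
  Y(L7) = 0.000-0.01671j S between n0,n1
  Y(C8) = 0.000+0.002477j S between n3,n2
  V1: constraint V(n0)−V(n3) = 23.9
Assemble and solve the 5×5 MNA system:
  V(n1)=0.000+0.000j  V(n2)=1.893-5.436j  V(n3)=-23.90+0.000j  V(n4)=-24.02+0.3161j
  i(V1)=-0.6483-0.9132j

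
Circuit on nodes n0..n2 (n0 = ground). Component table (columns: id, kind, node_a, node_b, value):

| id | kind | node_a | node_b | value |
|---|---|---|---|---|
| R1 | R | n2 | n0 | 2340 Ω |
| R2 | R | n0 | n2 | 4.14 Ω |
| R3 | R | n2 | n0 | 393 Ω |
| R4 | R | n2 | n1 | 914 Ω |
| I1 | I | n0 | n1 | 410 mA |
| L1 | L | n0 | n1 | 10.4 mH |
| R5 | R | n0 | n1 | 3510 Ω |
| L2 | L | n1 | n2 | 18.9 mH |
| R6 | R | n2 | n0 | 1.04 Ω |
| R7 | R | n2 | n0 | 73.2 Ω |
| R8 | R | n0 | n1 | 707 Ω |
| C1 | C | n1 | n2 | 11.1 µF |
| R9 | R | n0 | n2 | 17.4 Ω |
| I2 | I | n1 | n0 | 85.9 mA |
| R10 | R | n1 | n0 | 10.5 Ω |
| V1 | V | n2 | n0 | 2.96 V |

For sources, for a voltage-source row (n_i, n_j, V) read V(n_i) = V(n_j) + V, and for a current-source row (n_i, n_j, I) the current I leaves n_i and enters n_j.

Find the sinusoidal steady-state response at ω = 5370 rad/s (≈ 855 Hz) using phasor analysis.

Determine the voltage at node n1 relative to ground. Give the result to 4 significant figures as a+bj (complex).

3.462+0.3776j V

Apply KCL at each of the 2 non-ground nodes and solve the resulting linear system.
Node n1: branches {R4, I1, L1, R5, L2, R8, C1, I2, R10} → V_1 = 3.462+0.3776j
Node n2: branches {R1, R2, R3, R4, L2, R6, R7, C1, R9, V1} → V_2 = 2.960+0.000j
Source currents: i(V1)=-3.799+0.02538j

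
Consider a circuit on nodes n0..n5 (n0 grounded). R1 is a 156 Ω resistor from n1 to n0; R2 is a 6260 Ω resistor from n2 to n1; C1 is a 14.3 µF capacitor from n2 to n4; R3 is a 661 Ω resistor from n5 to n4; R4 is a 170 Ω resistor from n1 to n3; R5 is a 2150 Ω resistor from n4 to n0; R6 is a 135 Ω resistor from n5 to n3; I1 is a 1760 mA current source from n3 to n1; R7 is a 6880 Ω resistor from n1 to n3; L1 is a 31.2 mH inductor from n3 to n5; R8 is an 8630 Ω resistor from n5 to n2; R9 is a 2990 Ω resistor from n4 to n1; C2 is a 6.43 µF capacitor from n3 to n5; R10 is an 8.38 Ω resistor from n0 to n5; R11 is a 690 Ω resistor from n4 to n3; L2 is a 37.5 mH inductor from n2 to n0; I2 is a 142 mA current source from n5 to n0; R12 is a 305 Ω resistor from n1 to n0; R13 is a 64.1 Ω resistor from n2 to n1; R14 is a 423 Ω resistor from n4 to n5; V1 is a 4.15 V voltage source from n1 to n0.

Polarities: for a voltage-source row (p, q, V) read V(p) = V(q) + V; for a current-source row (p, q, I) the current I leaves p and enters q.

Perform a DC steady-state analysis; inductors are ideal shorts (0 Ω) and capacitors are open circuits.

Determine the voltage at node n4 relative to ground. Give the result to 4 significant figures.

-12.70 V

MNA unknowns: 5 node voltages V₁..V_5 plus 3 source currents (L1, L2, V1)
R1: Y=0.006410 on G[1,0]
R2: Y=0.0001597 on G[2,1]
C1: Y=0.000 on G[2,4]
R3: Y=0.001513 on G[5,4]
R4: Y=0.005882 on G[1,3]
R5: Y=0.0004651 on G[4,0]
R6: Y=0.007407 on G[5,3]
I1: z[3]−=1.76, z[1]+=1.76
R7: Y=0.0001453 on G[1,3]
L1: row V3−V5=0, i_L1 at 3,5
R8: Y=0.0001159 on G[5,2]
R9: Y=0.0003344 on G[4,1]
C2: Y=0.000 on G[3,5]
R10: Y=0.1193 on G[0,5]
R11: Y=0.001449 on G[4,3]
L2: row V2−V0=0, i_L2 at 2,0
I2: z[5]−=0.142, z[0]+=0.142
R12: Y=0.003279 on G[1,0]
R13: Y=0.01560 on G[2,1]
R14: Y=0.002364 on G[4,5]
V1: row V1−V0=4.15, i_V1 at 1,0
solve → V1=4.150, V2=0.000, V3=-14.87, V4=-12.70, V5=-14.87
aux → i_L1=-1.642, i_L2=0.06368, i_V1=1.534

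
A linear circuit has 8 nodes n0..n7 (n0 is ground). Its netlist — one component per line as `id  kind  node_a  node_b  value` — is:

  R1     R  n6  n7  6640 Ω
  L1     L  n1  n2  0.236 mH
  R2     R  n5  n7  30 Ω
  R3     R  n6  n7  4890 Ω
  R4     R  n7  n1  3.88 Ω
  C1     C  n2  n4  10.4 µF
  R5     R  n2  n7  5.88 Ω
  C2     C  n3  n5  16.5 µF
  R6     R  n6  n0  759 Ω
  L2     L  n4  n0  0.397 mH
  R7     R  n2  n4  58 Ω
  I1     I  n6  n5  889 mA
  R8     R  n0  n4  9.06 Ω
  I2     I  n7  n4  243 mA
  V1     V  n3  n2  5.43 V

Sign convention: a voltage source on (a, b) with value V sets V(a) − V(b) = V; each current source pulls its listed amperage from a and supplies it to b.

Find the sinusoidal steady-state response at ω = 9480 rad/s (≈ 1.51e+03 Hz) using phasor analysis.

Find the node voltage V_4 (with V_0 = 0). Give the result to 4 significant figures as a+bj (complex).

0.9307+2.247j V

Apply KCL at each of the 7 non-ground nodes and solve the resulting linear system.
Node n1: branches {L1, R4} → V_1 = 1.824-2.553j
Node n2: branches {L1, C1, R5, R7, V1} → V_2 = 1.725-2.248j
Node n3: branches {C2, V1} → V_3 = 7.155-2.248j
Node n4: branches {C1, L2, R7, R8, I2} → V_4 = 0.9307+2.247j
Node n5: branches {R2, C2, I1} → V_5 = 7.961-6.511j
Node n6: branches {R1, R3, R6, I1} → V_6 = -531.2-0.5786j
Node n7: branches {R1, R2, R3, R4, R5, I2} → V_7 = 1.294-2.725j
Source currents: i(V1)=0.6667+0.1262j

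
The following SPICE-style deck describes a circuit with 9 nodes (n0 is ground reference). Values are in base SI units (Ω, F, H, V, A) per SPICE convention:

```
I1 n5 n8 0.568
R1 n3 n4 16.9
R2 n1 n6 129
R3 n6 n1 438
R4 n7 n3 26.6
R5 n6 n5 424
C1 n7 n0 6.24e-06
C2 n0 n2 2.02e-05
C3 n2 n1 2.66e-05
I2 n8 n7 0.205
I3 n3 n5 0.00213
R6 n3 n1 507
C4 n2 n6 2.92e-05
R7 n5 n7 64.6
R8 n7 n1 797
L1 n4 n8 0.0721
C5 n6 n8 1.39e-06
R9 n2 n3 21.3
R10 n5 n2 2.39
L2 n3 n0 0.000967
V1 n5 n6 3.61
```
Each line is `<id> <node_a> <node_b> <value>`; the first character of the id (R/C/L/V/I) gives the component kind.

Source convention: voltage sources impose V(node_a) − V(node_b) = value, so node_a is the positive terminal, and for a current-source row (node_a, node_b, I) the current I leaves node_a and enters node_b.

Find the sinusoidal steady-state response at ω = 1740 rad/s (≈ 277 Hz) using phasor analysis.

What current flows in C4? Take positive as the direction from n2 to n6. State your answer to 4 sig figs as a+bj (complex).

MNA unknowns: 8 node voltages V₁..V_8 plus 1 source current (V1)
I1: z[5]−=0.568, z[8]+=0.568
R1: Y=0.05917+0.000j on G[3,4]
R2: Y=0.007752+0.000j on G[1,6]
R3: Y=0.002283+0.000j on G[6,1]
R4: Y=0.03759+0.000j on G[7,3]
R5: Y=0.002358+0.000j on G[6,5]
C1: Y=0.000+0.01086j on G[7,0]
C2: Y=0.000+0.03515j on G[0,2]
C3: Y=0.000+0.04628j on G[2,1]
I2: z[8]−=0.205, z[7]+=0.205
I3: z[3]−=0.00213, z[5]+=0.00213
R6: Y=0.001972+0.000j on G[3,1]
C4: Y=0.000+0.05081j on G[2,6]
R7: Y=0.01548+0.000j on G[5,7]
R8: Y=0.001255+0.000j on G[7,1]
L1: Y=0.000-0.007971j on G[4,8]
C5: Y=0.000+0.002419j on G[6,8]
R9: Y=0.04695+0.000j on G[2,3]
R10: Y=0.4184+0.000j on G[5,2]
L2: Y=0.000-0.5943j on G[3,0]
V1: row V5−V6=3.61, i_V1 at 5,6
solve → V1=-7.673+6.010j, V2=-7.359+5.602j, V3=-0.4120+0.3660j, V4=7.985-0.8127j, V5=-8.493+6.182j, V6=-12.10+6.182j, V7=1.271+1.899j, V8=16.73+61.52j
aux → i_V1=0.05139-0.3091j

0.02948+0.2411j A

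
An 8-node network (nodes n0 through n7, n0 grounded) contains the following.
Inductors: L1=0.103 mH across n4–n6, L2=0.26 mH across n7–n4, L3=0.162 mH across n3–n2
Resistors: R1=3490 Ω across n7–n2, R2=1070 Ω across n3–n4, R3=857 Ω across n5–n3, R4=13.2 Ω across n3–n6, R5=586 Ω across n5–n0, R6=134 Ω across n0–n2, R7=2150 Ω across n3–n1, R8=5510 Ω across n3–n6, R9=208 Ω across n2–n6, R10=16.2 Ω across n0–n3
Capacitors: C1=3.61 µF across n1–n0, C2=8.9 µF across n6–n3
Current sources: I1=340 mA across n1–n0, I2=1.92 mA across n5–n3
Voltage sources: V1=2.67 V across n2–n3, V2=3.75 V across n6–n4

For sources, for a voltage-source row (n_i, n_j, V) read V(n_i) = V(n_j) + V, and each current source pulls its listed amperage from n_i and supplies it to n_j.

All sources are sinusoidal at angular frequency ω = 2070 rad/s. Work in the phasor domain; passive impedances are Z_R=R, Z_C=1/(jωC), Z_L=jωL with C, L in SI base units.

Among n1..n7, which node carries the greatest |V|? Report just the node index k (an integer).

1

Element admittances at ω=2070 rad/s:
  Y(L1) = 0.000-4.690j S between n4,n6
  Y(R1) = 0.0002865+0.000j S between n7,n2
  Y(C1) = 0.000+0.007473j S between n1,n0
  Y(L2) = 0.000-1.858j S between n7,n4
  Y(C2) = 0.000+0.01842j S between n6,n3
  Y(R2) = 0.0009346+0.000j S between n3,n4
  Y(R3) = 0.001167+0.000j S between n5,n3
  Y(R4) = 0.07576+0.000j S between n3,n6
  I1: injects 0.34 A into n0 (from n1)
  Y(R5) = 0.001706+0.000j S between n5,n0
  Y(R6) = 0.007463+0.000j S between n0,n2
  Y(R7) = 0.0004651+0.000j S between n3,n1
  Y(R8) = 0.0001815+0.000j S between n3,n6
  Y(L3) = 0.000-2.982j S between n3,n2
  I2: injects 0.00192 A into n3 (from n5)
  Y(R9) = 0.004808+0.000j S between n2,n6
  Y(R10) = 0.06173+0.000j S between n0,n3
  V1: constraint V(n2)−V(n3) = 2.67
  V2: constraint V(n6)−V(n4) = 3.75
Assemble and solve the 9×9 MNA system:
  V(n1)=-2.804+45.34j  V(n2)=2.384+0.2998j  V(n3)=-0.2856+0.2998j  V(n4)=-3.824+0.2523j  V(n5)=-0.7842+0.1217j  V(n6)=-0.07443+0.2523j  V(n7)=-3.824+0.2533j
  i(V1)=-0.03139+7.960j  i(V2)=-0.005086+17.59j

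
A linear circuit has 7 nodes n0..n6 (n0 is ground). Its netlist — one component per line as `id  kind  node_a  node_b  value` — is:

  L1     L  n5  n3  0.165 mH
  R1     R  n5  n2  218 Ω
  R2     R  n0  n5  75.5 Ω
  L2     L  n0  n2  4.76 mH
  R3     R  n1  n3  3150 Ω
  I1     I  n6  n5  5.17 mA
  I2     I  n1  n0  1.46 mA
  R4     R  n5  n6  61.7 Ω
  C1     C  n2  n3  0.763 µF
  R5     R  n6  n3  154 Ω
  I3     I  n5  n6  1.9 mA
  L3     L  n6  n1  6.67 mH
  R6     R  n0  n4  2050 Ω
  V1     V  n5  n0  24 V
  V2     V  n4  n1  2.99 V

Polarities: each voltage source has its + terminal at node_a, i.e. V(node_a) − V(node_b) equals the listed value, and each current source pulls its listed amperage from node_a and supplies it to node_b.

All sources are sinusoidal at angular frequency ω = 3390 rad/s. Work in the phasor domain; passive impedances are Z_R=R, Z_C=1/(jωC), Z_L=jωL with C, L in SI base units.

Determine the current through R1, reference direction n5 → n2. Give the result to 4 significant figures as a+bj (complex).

Apply KCL at each of the 6 non-ground nodes and solve the resulting linear system.
Node n1: branches {R3, I2, L3, V2} → V_1 = 23.24-0.3075j
Node n2: branches {R1, L2, C1} → V_2 = -0.8983+1.924j
Node n3: branches {L1, R3, C1, R5} → V_3 = 24.04-0.005790j
Node n4: branches {R6, V2} → V_4 = 26.23-0.3075j
Node n5: branches {L1, R1, R2, I1, R4, I3, V1} → V_5 = 24.00+0.000j
Node n6: branches {I1, R4, R5, I3, L3} → V_6 = 23.25+0.009171j
Source currents: i(V1)=-0.4513-0.05552j, i(V2)=-0.01280+0.0001500j

0.1142-0.008823j A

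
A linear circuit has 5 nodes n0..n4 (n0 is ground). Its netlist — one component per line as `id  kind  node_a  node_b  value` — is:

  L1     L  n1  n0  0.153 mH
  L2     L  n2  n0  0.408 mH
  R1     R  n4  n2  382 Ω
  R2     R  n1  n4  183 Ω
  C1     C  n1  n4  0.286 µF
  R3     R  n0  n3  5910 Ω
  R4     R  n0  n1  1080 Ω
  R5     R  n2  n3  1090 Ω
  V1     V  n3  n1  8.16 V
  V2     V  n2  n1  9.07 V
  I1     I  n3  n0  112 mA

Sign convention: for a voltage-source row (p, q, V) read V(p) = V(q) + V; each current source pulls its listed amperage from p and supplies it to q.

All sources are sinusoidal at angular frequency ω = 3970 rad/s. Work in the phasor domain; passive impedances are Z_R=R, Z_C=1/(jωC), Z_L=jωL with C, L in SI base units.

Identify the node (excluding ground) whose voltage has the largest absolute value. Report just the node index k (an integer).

2

MNA unknowns: 4 node voltages V₁..V_4 plus 2 source currents (V1, V2)
L1: Y=0.000-1.646j on G[1,0]
L2: Y=0.000-0.6174j on G[2,0]
R1: Y=0.002618+0.000j on G[4,2]
R2: Y=0.005464+0.000j on G[1,4]
C1: Y=0.000+0.001135j on G[1,4]
R3: Y=0.0001692+0.000j on G[0,3]
R4: Y=0.0009259+0.000j on G[0,1]
R5: Y=0.0009174+0.000j on G[2,3]
V1: row V3−V1=8.16, i_V1 at 3,1
V2: row V2−V1=9.07, i_V2 at 2,1
I1: z[3]−=0.112, z[0]+=0.112
solve → V1=-2.474-0.04889j, V2=6.596-0.04889j, V3=5.686-0.04889j, V4=0.4072-0.4536j
aux → i_V1=-0.1121+8.272e-06j, i_V2=0.01315+4.071j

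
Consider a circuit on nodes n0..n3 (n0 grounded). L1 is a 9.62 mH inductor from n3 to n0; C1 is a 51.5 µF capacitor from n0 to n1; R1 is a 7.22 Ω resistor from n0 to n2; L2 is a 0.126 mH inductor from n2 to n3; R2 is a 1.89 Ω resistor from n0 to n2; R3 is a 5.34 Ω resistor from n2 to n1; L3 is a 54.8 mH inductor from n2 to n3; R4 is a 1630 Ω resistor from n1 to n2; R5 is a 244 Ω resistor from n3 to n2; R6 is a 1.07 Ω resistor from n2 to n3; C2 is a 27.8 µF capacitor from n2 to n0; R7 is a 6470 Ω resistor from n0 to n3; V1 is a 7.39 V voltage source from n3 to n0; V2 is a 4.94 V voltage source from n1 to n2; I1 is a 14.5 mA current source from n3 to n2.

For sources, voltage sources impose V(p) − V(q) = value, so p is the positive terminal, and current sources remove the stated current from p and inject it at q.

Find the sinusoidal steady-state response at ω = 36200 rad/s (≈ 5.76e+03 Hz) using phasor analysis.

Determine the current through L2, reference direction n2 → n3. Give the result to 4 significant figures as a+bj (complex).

-0.8176+2.021j A

Apply KCL at each of the 3 non-ground nodes and solve the resulting linear system.
Node n1: branches {C1, R3, R4, V2} → V_1 = 3.113-3.729j
Node n2: branches {R1, L2, R2, R3, L3, R4, R5, R6, C2, V2, I1} → V_2 = -1.827-3.729j
Node n3: branches {L1, L2, L3, R5, R6, R7, V1, I1} → V_3 = 7.390+0.000j
Source currents: i(V1)=-9.487-1.454j, i(V2)=-7.881-5.804j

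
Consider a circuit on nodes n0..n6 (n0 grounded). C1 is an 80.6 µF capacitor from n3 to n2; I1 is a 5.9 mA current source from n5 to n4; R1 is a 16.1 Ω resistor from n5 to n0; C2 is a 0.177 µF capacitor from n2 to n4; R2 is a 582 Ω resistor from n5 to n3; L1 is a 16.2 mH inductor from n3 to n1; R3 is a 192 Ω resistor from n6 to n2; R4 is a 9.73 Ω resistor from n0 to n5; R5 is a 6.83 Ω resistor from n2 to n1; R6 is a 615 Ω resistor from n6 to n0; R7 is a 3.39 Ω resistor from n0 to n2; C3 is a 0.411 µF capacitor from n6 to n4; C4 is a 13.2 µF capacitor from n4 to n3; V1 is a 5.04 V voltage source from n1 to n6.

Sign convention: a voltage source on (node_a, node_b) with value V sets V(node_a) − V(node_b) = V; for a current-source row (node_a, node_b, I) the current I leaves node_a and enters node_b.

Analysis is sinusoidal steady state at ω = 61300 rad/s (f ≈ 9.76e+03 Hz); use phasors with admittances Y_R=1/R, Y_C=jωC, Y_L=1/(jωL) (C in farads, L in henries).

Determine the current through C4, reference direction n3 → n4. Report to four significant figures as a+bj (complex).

Element admittances at ω=61300 rad/s:
  Y(C1) = 0.000+4.941j S between n3,n2
  I1: injects 0.0059 A into n4 (from n5)
  Y(R1) = 0.06211+0.000j S between n5,n0
  Y(C2) = 0.000+0.01085j S between n2,n4
  Y(R2) = 0.001718+0.000j S between n5,n3
  Y(L1) = 0.000-0.001007j S between n3,n1
  Y(R3) = 0.005208+0.000j S between n6,n2
  Y(R4) = 0.1028+0.000j S between n0,n5
  Y(R5) = 0.1464+0.000j S between n2,n1
  Y(R6) = 0.001626+0.000j S between n6,n0
  Y(R7) = 0.2950+0.000j S between n0,n2
  Y(C3) = 0.000+0.02519j S between n6,n4
  Y(C4) = 0.000+0.8092j S between n4,n3
  V1: constraint V(n1)−V(n6) = 5.04
Assemble and solve the 7×7 MNA system:
  V(n1)=0.3849+0.7445j  V(n2)=0.04533-0.004094j  V(n3)=0.02246-0.001731j  V(n4)=-0.1167+0.01350j  V(n5)=-0.03518-1.785e-05j  V(n6)=-4.655+0.7445j
  i(V1)=-0.05047-0.1092j

0.01233+0.1126j A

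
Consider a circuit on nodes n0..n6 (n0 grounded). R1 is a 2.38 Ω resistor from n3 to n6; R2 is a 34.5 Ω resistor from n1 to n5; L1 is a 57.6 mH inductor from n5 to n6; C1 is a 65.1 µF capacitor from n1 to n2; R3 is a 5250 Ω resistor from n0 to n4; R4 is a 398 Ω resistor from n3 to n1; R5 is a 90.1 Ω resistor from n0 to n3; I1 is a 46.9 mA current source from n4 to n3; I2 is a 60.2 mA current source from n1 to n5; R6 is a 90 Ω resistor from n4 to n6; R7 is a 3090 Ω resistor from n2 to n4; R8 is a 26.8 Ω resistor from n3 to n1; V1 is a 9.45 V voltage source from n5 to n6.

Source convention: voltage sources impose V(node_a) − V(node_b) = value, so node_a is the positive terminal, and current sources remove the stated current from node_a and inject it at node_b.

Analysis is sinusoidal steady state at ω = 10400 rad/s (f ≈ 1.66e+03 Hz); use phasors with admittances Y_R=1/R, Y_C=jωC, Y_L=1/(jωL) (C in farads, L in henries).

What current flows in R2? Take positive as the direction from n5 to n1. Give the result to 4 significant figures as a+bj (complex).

0.1784+4.793e-07j A

MNA unknowns: 6 node voltages V₁..V_6 plus 1 source current (V1)
R1: Y=0.4202+0.000j on G[3,6]
R2: Y=0.02899+0.000j on G[1,5]
L1: Y=0.000-0.001669j on G[5,6]
C1: Y=0.000+0.6770j on G[1,2]
R3: Y=0.0001905+0.000j on G[0,4]
R4: Y=0.002513+0.000j on G[3,1]
R5: Y=0.01110+0.000j on G[0,3]
I1: z[4]−=0.0469, z[3]+=0.0469
I2: z[1]−=0.0602, z[5]+=0.0602
R6: Y=0.01111+0.000j on G[4,6]
R7: Y=0.0003236+0.000j on G[2,4]
R8: Y=0.03731+0.000j on G[3,1]
V1: row V5−V6=9.45, i_V1 at 5,6
solve → V1=2.982-1.678e-05j, V2=2.982+0.003440j, V3=0.07294-1.640e-06j, V4=-4.250+9.553e-05j, V5=9.137-2.474e-07j, V6=-0.3125-2.474e-07j
aux → i_V1=-0.1182+0.01577j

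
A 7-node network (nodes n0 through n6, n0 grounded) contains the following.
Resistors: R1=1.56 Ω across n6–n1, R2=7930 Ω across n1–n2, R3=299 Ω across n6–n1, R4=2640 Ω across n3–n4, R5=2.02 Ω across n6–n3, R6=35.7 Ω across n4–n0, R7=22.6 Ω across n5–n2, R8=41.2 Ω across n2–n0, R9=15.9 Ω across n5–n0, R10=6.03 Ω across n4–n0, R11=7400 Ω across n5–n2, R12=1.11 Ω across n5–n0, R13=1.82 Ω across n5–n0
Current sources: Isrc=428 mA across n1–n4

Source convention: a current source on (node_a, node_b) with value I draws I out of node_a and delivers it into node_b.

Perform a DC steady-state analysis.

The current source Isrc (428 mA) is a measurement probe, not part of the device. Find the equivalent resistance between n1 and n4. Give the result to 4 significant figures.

Apply KCL at each of the 6 non-ground nodes and solve the resulting linear system.
Node n1: branches {R1, R2, R3, Isrc} → V_1 = -848.6
Node n2: branches {R2, R7, R8, R11} → V_2 = -1.585
Node n3: branches {R4, R5} → V_3 = -847.4
Node n4: branches {R4, R6, R10, Isrc} → V_4 = 0.5510
Node n5: branches {R7, R9, R11, R12, R13} → V_5 = -0.04516
Node n6: branches {R1, R3, R5} → V_6 = -848.1

R_eq = 1984. Ω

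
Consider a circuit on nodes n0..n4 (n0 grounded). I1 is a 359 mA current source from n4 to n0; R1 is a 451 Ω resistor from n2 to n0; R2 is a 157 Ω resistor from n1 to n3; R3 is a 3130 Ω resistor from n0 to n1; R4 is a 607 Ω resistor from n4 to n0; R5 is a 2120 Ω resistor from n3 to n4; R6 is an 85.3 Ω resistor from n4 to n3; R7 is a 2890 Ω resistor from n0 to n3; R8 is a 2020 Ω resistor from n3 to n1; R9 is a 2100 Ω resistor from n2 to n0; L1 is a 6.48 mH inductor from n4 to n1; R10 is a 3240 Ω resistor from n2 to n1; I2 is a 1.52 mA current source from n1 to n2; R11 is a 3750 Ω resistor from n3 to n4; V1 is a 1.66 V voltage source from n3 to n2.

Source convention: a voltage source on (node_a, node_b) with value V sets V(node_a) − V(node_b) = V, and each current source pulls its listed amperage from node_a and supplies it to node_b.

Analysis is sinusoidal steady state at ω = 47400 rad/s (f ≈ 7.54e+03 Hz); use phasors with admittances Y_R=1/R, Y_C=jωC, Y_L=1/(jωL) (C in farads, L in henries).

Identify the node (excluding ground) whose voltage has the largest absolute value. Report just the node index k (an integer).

4

Element admittances at ω=47400 rad/s:
  I1: injects 0.359 A into n0 (from n4)
  Y(R1) = 0.002217+0.000j S between n2,n0
  Y(R2) = 0.006369+0.000j S between n1,n3
  Y(R3) = 0.0003195+0.000j S between n0,n1
  Y(R4) = 0.001647+0.000j S between n4,n0
  Y(R5) = 0.0004717+0.000j S between n3,n4
  Y(R6) = 0.01172+0.000j S between n4,n3
  Y(R7) = 0.0003460+0.000j S between n0,n3
  Y(R8) = 0.0004950+0.000j S between n3,n1
  Y(R9) = 0.0004762+0.000j S between n2,n0
  Y(L1) = 0.000-0.003256j S between n4,n1
  Y(R10) = 0.0003086+0.000j S between n2,n1
  I2: injects 0.00152 A into n2 (from n1)
  Y(R11) = 0.0002667+0.000j S between n3,n4
  V1: constraint V(n3)−V(n2) = 1.66
Assemble and solve the 5×5 MNA system:
  V(n1)=-67.14+6.784j  V(n2)=-67.24+0.7066j  V(n3)=-65.58+0.7066j  V(n4)=-81.19-2.619j
  i(V1)=-0.1826+2.748e-05j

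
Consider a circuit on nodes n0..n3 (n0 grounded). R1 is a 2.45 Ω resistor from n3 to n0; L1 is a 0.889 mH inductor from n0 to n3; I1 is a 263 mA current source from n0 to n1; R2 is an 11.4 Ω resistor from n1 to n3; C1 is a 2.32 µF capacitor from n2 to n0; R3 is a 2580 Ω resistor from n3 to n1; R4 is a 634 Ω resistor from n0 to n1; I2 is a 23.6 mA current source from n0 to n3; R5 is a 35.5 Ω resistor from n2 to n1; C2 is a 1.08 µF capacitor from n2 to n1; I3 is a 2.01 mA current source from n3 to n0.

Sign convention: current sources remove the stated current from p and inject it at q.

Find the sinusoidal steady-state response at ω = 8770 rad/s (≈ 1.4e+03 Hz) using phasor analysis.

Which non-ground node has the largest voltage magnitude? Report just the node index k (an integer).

1

MNA unknowns: 3 node voltages V₁..V_3
R1: Y=0.4082+0.000j on G[3,0]
L1: Y=0.000-0.1283j on G[0,3]
I1: z[0]−=0.263, z[1]+=0.263
R2: Y=0.08772+0.000j on G[1,3]
C1: Y=0.000+0.02035j on G[2,0]
R3: Y=0.0003876+0.000j on G[3,1]
R4: Y=0.001577+0.000j on G[0,1]
I2: z[0]−=0.0236, z[3]+=0.0236
R5: Y=0.02817+0.000j on G[2,1]
C2: Y=0.000+0.009472j on G[2,1]
I3: z[3]−=0.00201, z[0]+=0.00201
solve → V1=3.214-0.3502j, V2=1.936-1.319j, V3=0.5907+0.09048j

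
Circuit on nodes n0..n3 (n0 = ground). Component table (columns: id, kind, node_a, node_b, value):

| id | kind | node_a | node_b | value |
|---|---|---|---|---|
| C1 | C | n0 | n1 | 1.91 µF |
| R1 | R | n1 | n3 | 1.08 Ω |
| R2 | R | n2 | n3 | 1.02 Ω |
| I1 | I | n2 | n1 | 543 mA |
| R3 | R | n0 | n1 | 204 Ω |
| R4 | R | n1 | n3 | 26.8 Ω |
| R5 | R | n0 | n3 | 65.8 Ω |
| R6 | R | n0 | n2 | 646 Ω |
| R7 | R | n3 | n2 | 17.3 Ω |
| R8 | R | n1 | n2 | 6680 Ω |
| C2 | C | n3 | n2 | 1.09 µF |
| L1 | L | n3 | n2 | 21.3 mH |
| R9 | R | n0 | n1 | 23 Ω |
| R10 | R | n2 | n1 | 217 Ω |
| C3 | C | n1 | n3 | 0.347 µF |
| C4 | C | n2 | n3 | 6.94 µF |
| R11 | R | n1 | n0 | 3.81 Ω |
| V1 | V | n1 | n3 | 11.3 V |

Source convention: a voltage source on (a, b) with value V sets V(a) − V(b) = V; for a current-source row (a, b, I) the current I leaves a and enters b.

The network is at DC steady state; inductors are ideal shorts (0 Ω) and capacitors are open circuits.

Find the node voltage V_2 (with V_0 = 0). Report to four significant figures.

-10.72 V

Apply KCL at each of the 3 non-ground nodes and solve the resulting linear system.
Node n1: branches {C1, R1, I1, R3, R4, R8, R9, R10, C3, R11, V1} → V_1 = 0.5776
Node n2: branches {R2, I1, R6, R7, R8, C2, L1, R10, C4} → V_2 = -10.72
Node n3: branches {R1, R2, R4, R5, R7, C2, L1, C3, C4, V1} → V_3 = -10.72
Source currents: i(L1)=0.4726, i(V1)=-10.57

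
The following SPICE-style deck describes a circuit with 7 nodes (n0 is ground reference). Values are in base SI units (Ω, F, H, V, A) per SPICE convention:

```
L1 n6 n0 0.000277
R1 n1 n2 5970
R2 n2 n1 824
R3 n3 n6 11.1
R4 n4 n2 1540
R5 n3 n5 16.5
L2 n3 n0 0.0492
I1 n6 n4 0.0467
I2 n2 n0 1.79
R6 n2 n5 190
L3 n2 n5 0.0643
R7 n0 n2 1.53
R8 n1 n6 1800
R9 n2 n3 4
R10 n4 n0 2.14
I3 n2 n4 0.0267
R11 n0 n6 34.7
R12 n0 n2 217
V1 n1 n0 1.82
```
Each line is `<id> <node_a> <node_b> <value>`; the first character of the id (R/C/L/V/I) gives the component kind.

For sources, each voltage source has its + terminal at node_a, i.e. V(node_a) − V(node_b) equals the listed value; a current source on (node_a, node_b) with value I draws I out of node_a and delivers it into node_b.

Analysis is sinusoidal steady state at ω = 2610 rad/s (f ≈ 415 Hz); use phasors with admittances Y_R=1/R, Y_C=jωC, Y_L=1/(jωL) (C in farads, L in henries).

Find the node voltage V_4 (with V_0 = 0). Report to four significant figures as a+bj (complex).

0.1534-4.128e-05j V

Element admittances at ω=2610 rad/s:
  Y(L1) = 0.000-1.383j S between n6,n0
  Y(R1) = 0.0001675+0.000j S between n1,n2
  Y(R2) = 0.001214+0.000j S between n2,n1
  Y(R3) = 0.09009+0.000j S between n3,n6
  Y(R4) = 0.0006494+0.000j S between n4,n2
  Y(R5) = 0.06061+0.000j S between n3,n5
  Y(L2) = 0.000-0.007787j S between n3,n0
  I1: injects 0.0467 A into n4 (from n6)
  I2: injects 1.79 A into n0 (from n2)
  Y(R6) = 0.005263+0.000j S between n2,n5
  Y(L3) = 0.000-0.005959j S between n2,n5
  Y(R7) = 0.6536+0.000j S between n0,n2
  Y(R8) = 0.0005556+0.000j S between n1,n6
  Y(R9) = 0.2500+0.000j S between n2,n3
  Y(R10) = 0.4673+0.000j S between n4,n0
  I3: injects 0.0267 A into n4 (from n2)
  Y(R11) = 0.02882+0.000j S between n0,n6
  Y(R12) = 0.004608+0.000j S between n0,n2
  V1: constraint V(n1)−V(n0) = 1.82
Assemble and solve the 7×7 MNA system:
  V(n1)=1.820+0.000j  V(n2)=-2.496-0.02974j  V(n3)=-1.844-0.09389j  V(n4)=0.1534-4.128e-05j  V(n5)=-1.895-0.03443j  V(n6)=-0.007057-0.1525j
  i(V1)=-0.006976-0.0001258j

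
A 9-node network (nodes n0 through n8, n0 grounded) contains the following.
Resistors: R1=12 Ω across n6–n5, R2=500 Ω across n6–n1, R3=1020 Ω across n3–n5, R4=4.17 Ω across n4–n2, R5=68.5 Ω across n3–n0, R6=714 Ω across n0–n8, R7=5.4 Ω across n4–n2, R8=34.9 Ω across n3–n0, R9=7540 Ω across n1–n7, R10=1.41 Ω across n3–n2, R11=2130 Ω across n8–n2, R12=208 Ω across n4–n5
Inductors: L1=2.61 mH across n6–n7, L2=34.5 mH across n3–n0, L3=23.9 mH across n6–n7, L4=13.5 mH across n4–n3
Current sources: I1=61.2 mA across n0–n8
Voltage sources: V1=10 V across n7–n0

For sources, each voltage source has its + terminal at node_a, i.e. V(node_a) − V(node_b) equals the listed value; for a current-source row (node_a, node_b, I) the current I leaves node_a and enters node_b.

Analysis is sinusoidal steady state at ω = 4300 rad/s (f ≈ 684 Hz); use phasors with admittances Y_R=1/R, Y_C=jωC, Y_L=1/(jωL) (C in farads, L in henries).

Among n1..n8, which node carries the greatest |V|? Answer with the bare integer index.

8

Apply KCL at each of the 8 non-ground nodes and solve the resulting linear system.
Node n1: branches {R2, R9} → V_1 = 9.969-0.4340j
Node n2: branches {R4, R7, R10, R11} → V_2 = 1.454+0.1387j
Node n3: branches {R3, R5, L2, R8, R10, L4} → V_3 = 1.379+0.1386j
Node n4: branches {R4, R7, R12, L4} → V_4 = 1.543+0.1389j
Node n5: branches {R1, R3, R12} → V_5 = 9.418-0.4237j
Node n6: branches {R1, R2, L1, L3} → V_6 = 9.966-0.4628j
Node n7: branches {L1, R9, L3, V1} → V_7 = 10.00+0.000j
Node n8: branches {I1, R6, R11} → V_8 = 33.09+0.03481j
Source currents: i(V1)=-0.04574+0.003256j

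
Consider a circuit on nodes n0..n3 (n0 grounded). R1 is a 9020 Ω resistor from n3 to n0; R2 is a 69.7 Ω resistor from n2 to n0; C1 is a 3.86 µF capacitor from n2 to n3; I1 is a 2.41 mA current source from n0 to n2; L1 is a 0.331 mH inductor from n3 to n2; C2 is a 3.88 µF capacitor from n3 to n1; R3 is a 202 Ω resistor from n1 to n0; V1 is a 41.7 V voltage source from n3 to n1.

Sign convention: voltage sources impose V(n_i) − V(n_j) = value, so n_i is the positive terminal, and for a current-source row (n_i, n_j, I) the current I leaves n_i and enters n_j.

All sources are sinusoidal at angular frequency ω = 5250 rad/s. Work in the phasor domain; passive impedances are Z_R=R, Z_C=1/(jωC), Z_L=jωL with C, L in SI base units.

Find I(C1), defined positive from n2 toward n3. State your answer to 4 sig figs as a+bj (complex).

0.005547-3.738e-05j A

Apply KCL at each of the 3 non-ground nodes and solve the resulting linear system.
Node n1: branches {C2, R3, V1} → V_1 = -30.94+0.2023j
Node n2: branches {R2, C1, I1, L1} → V_2 = 10.76-0.07138j
Node n3: branches {R1, C1, L1, C2, V1} → V_3 = 10.76+0.2023j
Source currents: i(V1)=-0.1532-0.8484j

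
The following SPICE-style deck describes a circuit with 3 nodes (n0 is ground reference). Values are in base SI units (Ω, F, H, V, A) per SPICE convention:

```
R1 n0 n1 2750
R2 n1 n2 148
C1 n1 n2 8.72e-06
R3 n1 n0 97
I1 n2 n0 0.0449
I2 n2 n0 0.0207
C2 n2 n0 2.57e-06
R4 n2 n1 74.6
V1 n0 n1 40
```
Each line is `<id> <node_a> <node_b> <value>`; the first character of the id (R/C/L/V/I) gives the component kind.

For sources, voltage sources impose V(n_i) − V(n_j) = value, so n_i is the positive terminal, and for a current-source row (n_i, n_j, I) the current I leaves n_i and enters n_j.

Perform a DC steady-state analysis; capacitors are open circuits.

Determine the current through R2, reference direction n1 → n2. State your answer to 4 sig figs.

0.02198 A

Element admittances at DC:
  Y(R1) = 0.0003636 S between n0,n1
  Y(R2) = 0.006757 S between n1,n2
  Y(C1) = 0.000 S between n1,n2
  Y(R3) = 0.01031 S between n1,n0
  I1: injects 0.0449 A into n0 (from n2)
  I2: injects 0.0207 A into n0 (from n2)
  Y(C2) = 0.000 S between n2,n0
  Y(R4) = 0.01340 S between n2,n1
  V1: constraint V(n0)−V(n1) = 40
Assemble and solve the 3×3 MNA system:
  V(n1)=-40.00  V(n2)=-43.25
  i(V1)=-0.3613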